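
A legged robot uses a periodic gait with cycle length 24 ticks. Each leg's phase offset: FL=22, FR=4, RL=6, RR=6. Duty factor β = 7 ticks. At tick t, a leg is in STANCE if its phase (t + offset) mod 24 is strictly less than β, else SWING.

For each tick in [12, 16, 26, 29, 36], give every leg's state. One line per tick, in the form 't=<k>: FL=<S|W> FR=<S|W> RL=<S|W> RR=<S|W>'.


t=12: phase=(10,16,18,18) vs β=7 → FL=W FR=W RL=W RR=W
t=16: phase=(14,20,22,22) vs β=7 → FL=W FR=W RL=W RR=W
t=26: phase=(0,6,8,8) vs β=7 → FL=S FR=S RL=W RR=W
t=29: phase=(3,9,11,11) vs β=7 → FL=S FR=W RL=W RR=W
t=36: phase=(10,16,18,18) vs β=7 → FL=W FR=W RL=W RR=W

t=12: FL=W FR=W RL=W RR=W
t=16: FL=W FR=W RL=W RR=W
t=26: FL=S FR=S RL=W RR=W
t=29: FL=S FR=W RL=W RR=W
t=36: FL=W FR=W RL=W RR=W


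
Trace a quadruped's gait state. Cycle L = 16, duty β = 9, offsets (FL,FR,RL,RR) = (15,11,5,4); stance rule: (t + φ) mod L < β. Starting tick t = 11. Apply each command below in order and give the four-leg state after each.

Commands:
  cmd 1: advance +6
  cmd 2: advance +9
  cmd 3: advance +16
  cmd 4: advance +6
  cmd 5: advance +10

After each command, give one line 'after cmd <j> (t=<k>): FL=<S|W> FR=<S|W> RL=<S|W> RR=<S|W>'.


start t=11: FL=W FR=S RL=S RR=W
cmd 1: advance +6 → t=17, phase=(0,12,6,5) → FL=S FR=W RL=S RR=S
cmd 2: advance +9 → t=26, phase=(9,5,15,14) → FL=W FR=S RL=W RR=W
cmd 3: advance +16 → t=42, phase=(9,5,15,14) → FL=W FR=S RL=W RR=W
cmd 4: advance +6 → t=48, phase=(15,11,5,4) → FL=W FR=W RL=S RR=S
cmd 5: advance +10 → t=58, phase=(9,5,15,14) → FL=W FR=S RL=W RR=W

after cmd 1 (t=17): FL=S FR=W RL=S RR=S
after cmd 2 (t=26): FL=W FR=S RL=W RR=W
after cmd 3 (t=42): FL=W FR=S RL=W RR=W
after cmd 4 (t=48): FL=W FR=W RL=S RR=S
after cmd 5 (t=58): FL=W FR=S RL=W RR=W


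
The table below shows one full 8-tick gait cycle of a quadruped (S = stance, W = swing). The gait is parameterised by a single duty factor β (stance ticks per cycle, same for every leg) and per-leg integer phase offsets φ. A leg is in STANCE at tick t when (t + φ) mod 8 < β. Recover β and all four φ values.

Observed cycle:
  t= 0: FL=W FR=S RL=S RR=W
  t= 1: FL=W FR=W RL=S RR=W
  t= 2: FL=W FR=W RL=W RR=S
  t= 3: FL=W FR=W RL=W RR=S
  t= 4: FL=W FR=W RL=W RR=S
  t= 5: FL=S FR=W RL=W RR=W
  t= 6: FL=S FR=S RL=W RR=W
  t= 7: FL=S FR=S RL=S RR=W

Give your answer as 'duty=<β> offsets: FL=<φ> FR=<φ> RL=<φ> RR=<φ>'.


duty=3 offsets: FL=3 FR=2 RL=1 RR=6

duty β = stance ticks per leg = 3
FL: stance ticks = 3; W→S at t=5 → φ=3
FR: stance ticks = 3; W→S at t=6 → φ=2
RL: stance ticks = 3; W→S at t=7 → φ=1
RR: stance ticks = 3; W→S at t=2 → φ=6


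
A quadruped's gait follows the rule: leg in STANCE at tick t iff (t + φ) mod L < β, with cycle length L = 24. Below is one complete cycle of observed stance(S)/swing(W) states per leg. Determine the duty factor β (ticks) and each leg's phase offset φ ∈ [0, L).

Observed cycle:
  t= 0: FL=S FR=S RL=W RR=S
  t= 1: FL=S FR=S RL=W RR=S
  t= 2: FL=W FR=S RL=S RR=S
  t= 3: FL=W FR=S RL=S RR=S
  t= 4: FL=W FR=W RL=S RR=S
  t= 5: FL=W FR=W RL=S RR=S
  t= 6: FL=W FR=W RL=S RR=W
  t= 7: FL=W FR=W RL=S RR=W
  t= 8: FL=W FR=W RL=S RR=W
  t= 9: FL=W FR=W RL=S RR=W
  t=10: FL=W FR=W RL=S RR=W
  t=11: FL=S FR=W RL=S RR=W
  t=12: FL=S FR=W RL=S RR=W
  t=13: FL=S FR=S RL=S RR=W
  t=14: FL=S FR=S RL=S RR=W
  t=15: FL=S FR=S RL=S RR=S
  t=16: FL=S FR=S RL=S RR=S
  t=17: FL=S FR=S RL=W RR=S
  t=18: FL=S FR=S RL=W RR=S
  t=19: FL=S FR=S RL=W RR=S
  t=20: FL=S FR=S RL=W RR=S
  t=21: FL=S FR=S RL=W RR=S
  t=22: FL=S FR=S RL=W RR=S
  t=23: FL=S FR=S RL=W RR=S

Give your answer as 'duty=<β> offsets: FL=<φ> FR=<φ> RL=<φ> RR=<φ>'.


duty β = stance ticks per leg = 15
FL: stance ticks = 15; W→S at t=11 → φ=13
FR: stance ticks = 15; W→S at t=13 → φ=11
RL: stance ticks = 15; W→S at t=2 → φ=22
RR: stance ticks = 15; W→S at t=15 → φ=9

duty=15 offsets: FL=13 FR=11 RL=22 RR=9


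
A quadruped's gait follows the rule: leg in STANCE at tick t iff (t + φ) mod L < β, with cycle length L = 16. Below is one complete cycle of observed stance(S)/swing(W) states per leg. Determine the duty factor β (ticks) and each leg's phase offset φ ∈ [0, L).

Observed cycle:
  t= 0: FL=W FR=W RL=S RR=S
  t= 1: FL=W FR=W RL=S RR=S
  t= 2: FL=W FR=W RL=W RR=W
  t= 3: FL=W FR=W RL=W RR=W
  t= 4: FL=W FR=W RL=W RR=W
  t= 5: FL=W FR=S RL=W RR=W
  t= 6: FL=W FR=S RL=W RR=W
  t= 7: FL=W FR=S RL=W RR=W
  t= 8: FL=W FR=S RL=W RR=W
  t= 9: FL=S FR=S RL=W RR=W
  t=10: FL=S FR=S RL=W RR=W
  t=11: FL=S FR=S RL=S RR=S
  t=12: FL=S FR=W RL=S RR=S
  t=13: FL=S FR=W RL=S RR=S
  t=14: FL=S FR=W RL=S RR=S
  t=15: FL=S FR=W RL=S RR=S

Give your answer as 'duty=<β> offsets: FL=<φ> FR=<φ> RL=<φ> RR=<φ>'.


duty=7 offsets: FL=7 FR=11 RL=5 RR=5

duty β = stance ticks per leg = 7
FL: stance ticks = 7; W→S at t=9 → φ=7
FR: stance ticks = 7; W→S at t=5 → φ=11
RL: stance ticks = 7; W→S at t=11 → φ=5
RR: stance ticks = 7; W→S at t=11 → φ=5


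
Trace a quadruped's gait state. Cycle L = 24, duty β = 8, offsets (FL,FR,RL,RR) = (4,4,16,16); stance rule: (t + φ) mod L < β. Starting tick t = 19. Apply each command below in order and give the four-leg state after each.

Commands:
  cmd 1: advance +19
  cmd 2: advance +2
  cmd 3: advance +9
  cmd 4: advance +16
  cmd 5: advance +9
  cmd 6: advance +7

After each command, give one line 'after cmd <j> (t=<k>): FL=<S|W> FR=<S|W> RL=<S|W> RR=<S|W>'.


start t=19: FL=W FR=W RL=W RR=W
cmd 1: advance +19 → t=38, phase=(18,18,6,6) → FL=W FR=W RL=S RR=S
cmd 2: advance +2 → t=40, phase=(20,20,8,8) → FL=W FR=W RL=W RR=W
cmd 3: advance +9 → t=49, phase=(5,5,17,17) → FL=S FR=S RL=W RR=W
cmd 4: advance +16 → t=65, phase=(21,21,9,9) → FL=W FR=W RL=W RR=W
cmd 5: advance +9 → t=74, phase=(6,6,18,18) → FL=S FR=S RL=W RR=W
cmd 6: advance +7 → t=81, phase=(13,13,1,1) → FL=W FR=W RL=S RR=S

after cmd 1 (t=38): FL=W FR=W RL=S RR=S
after cmd 2 (t=40): FL=W FR=W RL=W RR=W
after cmd 3 (t=49): FL=S FR=S RL=W RR=W
after cmd 4 (t=65): FL=W FR=W RL=W RR=W
after cmd 5 (t=74): FL=S FR=S RL=W RR=W
after cmd 6 (t=81): FL=W FR=W RL=S RR=S


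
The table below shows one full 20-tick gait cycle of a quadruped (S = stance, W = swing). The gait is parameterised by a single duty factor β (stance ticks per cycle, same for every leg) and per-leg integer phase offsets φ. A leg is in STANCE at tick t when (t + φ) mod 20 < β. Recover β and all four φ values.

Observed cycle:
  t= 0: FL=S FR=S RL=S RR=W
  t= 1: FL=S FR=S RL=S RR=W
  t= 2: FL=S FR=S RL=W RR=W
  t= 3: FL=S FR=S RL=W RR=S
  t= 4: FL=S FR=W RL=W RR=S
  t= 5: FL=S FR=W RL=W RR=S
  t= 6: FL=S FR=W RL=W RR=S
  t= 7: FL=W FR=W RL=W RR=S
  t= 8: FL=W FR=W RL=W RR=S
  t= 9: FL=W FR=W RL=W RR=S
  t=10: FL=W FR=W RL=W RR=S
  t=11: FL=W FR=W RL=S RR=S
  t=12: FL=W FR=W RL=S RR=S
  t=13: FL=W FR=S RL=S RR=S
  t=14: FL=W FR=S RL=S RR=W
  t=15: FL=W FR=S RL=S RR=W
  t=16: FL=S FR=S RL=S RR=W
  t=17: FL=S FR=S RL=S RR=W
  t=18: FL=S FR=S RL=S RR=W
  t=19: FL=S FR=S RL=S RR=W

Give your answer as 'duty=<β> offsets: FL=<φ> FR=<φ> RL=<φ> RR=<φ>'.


duty=11 offsets: FL=4 FR=7 RL=9 RR=17

duty β = stance ticks per leg = 11
FL: stance ticks = 11; W→S at t=16 → φ=4
FR: stance ticks = 11; W→S at t=13 → φ=7
RL: stance ticks = 11; W→S at t=11 → φ=9
RR: stance ticks = 11; W→S at t=3 → φ=17


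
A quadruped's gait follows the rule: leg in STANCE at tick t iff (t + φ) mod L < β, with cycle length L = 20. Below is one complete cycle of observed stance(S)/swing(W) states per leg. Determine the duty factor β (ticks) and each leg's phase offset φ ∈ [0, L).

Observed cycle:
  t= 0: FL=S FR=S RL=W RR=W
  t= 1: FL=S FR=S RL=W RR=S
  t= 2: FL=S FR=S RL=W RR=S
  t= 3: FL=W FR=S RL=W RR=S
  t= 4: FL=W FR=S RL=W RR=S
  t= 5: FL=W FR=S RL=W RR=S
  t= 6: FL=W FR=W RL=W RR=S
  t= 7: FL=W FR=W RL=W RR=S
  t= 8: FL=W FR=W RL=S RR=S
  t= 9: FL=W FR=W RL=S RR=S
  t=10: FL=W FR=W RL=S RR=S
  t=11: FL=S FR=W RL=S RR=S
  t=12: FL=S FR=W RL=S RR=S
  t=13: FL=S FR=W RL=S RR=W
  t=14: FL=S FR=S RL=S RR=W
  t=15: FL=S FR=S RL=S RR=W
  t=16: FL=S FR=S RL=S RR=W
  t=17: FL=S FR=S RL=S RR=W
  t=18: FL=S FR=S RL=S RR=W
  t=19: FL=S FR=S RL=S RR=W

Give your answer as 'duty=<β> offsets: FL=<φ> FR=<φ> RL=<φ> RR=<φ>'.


duty=12 offsets: FL=9 FR=6 RL=12 RR=19

duty β = stance ticks per leg = 12
FL: stance ticks = 12; W→S at t=11 → φ=9
FR: stance ticks = 12; W→S at t=14 → φ=6
RL: stance ticks = 12; W→S at t=8 → φ=12
RR: stance ticks = 12; W→S at t=1 → φ=19


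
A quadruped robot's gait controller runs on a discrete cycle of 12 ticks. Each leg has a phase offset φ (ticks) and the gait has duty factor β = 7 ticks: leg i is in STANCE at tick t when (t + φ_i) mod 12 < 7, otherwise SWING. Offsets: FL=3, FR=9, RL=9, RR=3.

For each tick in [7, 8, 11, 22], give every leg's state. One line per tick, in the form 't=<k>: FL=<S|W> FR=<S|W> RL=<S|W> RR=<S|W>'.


t=7: FL=W FR=S RL=S RR=W
t=8: FL=W FR=S RL=S RR=W
t=11: FL=S FR=W RL=W RR=S
t=22: FL=S FR=W RL=W RR=S

t=7: phase=(10,4,4,10) vs β=7 → FL=W FR=S RL=S RR=W
t=8: phase=(11,5,5,11) vs β=7 → FL=W FR=S RL=S RR=W
t=11: phase=(2,8,8,2) vs β=7 → FL=S FR=W RL=W RR=S
t=22: phase=(1,7,7,1) vs β=7 → FL=S FR=W RL=W RR=S


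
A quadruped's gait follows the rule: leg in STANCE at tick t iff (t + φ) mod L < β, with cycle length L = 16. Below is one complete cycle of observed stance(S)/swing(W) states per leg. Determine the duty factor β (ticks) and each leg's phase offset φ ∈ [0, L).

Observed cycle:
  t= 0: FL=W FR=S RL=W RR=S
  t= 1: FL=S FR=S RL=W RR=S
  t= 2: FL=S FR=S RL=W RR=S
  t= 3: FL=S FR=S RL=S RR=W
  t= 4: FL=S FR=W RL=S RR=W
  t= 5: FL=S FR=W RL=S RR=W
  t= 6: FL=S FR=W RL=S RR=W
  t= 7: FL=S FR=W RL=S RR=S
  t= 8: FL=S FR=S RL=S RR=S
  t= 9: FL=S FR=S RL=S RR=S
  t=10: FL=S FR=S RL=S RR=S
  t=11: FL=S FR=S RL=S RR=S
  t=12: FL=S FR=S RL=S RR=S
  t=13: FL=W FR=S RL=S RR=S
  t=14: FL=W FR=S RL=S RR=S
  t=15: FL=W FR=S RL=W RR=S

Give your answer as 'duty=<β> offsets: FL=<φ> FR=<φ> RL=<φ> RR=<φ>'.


duty=12 offsets: FL=15 FR=8 RL=13 RR=9

duty β = stance ticks per leg = 12
FL: stance ticks = 12; W→S at t=1 → φ=15
FR: stance ticks = 12; W→S at t=8 → φ=8
RL: stance ticks = 12; W→S at t=3 → φ=13
RR: stance ticks = 12; W→S at t=7 → φ=9


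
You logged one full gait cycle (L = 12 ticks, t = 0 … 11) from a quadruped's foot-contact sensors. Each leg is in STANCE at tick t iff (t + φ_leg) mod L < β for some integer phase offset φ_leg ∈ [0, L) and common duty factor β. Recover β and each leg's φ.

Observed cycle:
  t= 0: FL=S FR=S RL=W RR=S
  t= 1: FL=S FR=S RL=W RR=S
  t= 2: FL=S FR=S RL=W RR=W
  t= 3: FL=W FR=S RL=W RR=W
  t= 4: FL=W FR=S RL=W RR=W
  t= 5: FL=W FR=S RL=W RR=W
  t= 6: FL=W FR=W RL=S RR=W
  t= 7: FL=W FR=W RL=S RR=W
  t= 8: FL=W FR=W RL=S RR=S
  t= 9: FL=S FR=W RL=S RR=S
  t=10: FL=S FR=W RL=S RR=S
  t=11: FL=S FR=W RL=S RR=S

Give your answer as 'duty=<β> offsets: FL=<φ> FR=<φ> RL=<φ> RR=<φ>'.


duty=6 offsets: FL=3 FR=0 RL=6 RR=4

duty β = stance ticks per leg = 6
FL: stance ticks = 6; W→S at t=9 → φ=3
FR: stance ticks = 6; W→S at t=0 → φ=0
RL: stance ticks = 6; W→S at t=6 → φ=6
RR: stance ticks = 6; W→S at t=8 → φ=4


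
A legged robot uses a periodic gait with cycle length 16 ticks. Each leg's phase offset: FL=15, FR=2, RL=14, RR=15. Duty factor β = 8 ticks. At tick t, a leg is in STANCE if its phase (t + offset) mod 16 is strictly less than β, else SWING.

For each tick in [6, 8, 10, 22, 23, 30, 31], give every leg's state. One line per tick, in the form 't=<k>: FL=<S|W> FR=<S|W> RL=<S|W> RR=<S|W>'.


t=6: phase=(5,8,4,5) vs β=8 → FL=S FR=W RL=S RR=S
t=8: phase=(7,10,6,7) vs β=8 → FL=S FR=W RL=S RR=S
t=10: phase=(9,12,8,9) vs β=8 → FL=W FR=W RL=W RR=W
t=22: phase=(5,8,4,5) vs β=8 → FL=S FR=W RL=S RR=S
t=23: phase=(6,9,5,6) vs β=8 → FL=S FR=W RL=S RR=S
t=30: phase=(13,0,12,13) vs β=8 → FL=W FR=S RL=W RR=W
t=31: phase=(14,1,13,14) vs β=8 → FL=W FR=S RL=W RR=W

t=6: FL=S FR=W RL=S RR=S
t=8: FL=S FR=W RL=S RR=S
t=10: FL=W FR=W RL=W RR=W
t=22: FL=S FR=W RL=S RR=S
t=23: FL=S FR=W RL=S RR=S
t=30: FL=W FR=S RL=W RR=W
t=31: FL=W FR=S RL=W RR=W


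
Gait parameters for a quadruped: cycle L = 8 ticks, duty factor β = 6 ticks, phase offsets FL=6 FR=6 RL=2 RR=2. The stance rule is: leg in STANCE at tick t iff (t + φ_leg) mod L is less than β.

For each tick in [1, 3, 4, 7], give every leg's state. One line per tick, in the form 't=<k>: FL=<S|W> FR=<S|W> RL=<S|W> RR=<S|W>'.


t=1: phase=(7,7,3,3) vs β=6 → FL=W FR=W RL=S RR=S
t=3: phase=(1,1,5,5) vs β=6 → FL=S FR=S RL=S RR=S
t=4: phase=(2,2,6,6) vs β=6 → FL=S FR=S RL=W RR=W
t=7: phase=(5,5,1,1) vs β=6 → FL=S FR=S RL=S RR=S

t=1: FL=W FR=W RL=S RR=S
t=3: FL=S FR=S RL=S RR=S
t=4: FL=S FR=S RL=W RR=W
t=7: FL=S FR=S RL=S RR=S


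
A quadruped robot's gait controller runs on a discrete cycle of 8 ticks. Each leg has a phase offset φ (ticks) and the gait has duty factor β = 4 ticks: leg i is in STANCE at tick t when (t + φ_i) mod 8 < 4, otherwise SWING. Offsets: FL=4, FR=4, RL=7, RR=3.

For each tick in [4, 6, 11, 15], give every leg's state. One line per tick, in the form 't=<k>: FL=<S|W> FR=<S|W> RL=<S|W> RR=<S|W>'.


t=4: phase=(0,0,3,7) vs β=4 → FL=S FR=S RL=S RR=W
t=6: phase=(2,2,5,1) vs β=4 → FL=S FR=S RL=W RR=S
t=11: phase=(7,7,2,6) vs β=4 → FL=W FR=W RL=S RR=W
t=15: phase=(3,3,6,2) vs β=4 → FL=S FR=S RL=W RR=S

t=4: FL=S FR=S RL=S RR=W
t=6: FL=S FR=S RL=W RR=S
t=11: FL=W FR=W RL=S RR=W
t=15: FL=S FR=S RL=W RR=S


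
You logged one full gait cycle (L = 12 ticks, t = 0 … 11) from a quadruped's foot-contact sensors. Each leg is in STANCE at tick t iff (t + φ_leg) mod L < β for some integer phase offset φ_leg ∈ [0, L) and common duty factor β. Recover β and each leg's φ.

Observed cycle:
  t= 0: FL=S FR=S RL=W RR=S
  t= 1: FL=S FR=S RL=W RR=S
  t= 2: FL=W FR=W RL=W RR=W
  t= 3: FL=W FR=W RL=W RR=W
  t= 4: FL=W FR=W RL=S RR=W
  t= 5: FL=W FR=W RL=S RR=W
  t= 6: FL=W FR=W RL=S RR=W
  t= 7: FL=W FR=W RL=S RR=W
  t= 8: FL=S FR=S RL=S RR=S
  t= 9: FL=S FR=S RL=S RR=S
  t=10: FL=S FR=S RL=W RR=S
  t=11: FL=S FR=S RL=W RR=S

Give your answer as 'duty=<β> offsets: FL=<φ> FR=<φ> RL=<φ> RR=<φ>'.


duty β = stance ticks per leg = 6
FL: stance ticks = 6; W→S at t=8 → φ=4
FR: stance ticks = 6; W→S at t=8 → φ=4
RL: stance ticks = 6; W→S at t=4 → φ=8
RR: stance ticks = 6; W→S at t=8 → φ=4

duty=6 offsets: FL=4 FR=4 RL=8 RR=4


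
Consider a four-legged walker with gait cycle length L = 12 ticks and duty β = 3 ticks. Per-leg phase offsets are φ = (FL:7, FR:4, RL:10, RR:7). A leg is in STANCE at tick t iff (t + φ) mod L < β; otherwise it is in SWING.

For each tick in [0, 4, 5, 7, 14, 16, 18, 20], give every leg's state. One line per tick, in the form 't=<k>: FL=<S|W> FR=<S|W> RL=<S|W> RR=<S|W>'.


t=0: FL=W FR=W RL=W RR=W
t=4: FL=W FR=W RL=S RR=W
t=5: FL=S FR=W RL=W RR=S
t=7: FL=S FR=W RL=W RR=S
t=14: FL=W FR=W RL=S RR=W
t=16: FL=W FR=W RL=S RR=W
t=18: FL=S FR=W RL=W RR=S
t=20: FL=W FR=S RL=W RR=W

t=0: phase=(7,4,10,7) vs β=3 → FL=W FR=W RL=W RR=W
t=4: phase=(11,8,2,11) vs β=3 → FL=W FR=W RL=S RR=W
t=5: phase=(0,9,3,0) vs β=3 → FL=S FR=W RL=W RR=S
t=7: phase=(2,11,5,2) vs β=3 → FL=S FR=W RL=W RR=S
t=14: phase=(9,6,0,9) vs β=3 → FL=W FR=W RL=S RR=W
t=16: phase=(11,8,2,11) vs β=3 → FL=W FR=W RL=S RR=W
t=18: phase=(1,10,4,1) vs β=3 → FL=S FR=W RL=W RR=S
t=20: phase=(3,0,6,3) vs β=3 → FL=W FR=S RL=W RR=W


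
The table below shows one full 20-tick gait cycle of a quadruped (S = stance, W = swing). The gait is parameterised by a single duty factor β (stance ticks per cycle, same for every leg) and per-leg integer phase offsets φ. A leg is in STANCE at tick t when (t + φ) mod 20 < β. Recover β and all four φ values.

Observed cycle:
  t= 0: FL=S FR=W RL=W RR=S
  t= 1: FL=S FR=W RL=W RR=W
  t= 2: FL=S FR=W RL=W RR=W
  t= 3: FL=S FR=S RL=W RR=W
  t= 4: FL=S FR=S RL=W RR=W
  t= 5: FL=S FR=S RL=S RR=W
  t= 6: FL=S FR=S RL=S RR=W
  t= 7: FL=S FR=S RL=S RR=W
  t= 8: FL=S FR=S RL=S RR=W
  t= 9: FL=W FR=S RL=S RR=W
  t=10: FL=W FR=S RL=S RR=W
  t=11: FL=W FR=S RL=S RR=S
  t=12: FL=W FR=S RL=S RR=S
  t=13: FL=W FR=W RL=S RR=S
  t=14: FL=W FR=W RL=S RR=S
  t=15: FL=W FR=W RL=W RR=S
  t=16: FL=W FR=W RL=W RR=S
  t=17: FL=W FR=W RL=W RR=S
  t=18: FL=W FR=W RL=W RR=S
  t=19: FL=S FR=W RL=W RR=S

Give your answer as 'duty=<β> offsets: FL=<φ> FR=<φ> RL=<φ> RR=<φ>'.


duty β = stance ticks per leg = 10
FL: stance ticks = 10; W→S at t=19 → φ=1
FR: stance ticks = 10; W→S at t=3 → φ=17
RL: stance ticks = 10; W→S at t=5 → φ=15
RR: stance ticks = 10; W→S at t=11 → φ=9

duty=10 offsets: FL=1 FR=17 RL=15 RR=9


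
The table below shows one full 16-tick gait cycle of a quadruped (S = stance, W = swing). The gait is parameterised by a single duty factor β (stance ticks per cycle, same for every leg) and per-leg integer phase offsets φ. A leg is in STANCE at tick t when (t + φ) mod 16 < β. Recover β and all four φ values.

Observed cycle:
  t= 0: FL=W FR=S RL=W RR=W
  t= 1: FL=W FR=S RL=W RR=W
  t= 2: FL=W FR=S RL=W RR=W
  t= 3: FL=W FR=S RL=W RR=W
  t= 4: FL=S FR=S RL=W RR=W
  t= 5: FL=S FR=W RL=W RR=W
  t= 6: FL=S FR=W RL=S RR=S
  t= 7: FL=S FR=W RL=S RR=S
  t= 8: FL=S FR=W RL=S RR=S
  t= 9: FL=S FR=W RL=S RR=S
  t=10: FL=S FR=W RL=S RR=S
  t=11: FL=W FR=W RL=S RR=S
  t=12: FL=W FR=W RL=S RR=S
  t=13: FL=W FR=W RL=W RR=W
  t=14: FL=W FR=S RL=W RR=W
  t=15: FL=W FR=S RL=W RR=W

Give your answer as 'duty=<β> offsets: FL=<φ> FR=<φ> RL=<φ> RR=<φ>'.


duty=7 offsets: FL=12 FR=2 RL=10 RR=10

duty β = stance ticks per leg = 7
FL: stance ticks = 7; W→S at t=4 → φ=12
FR: stance ticks = 7; W→S at t=14 → φ=2
RL: stance ticks = 7; W→S at t=6 → φ=10
RR: stance ticks = 7; W→S at t=6 → φ=10


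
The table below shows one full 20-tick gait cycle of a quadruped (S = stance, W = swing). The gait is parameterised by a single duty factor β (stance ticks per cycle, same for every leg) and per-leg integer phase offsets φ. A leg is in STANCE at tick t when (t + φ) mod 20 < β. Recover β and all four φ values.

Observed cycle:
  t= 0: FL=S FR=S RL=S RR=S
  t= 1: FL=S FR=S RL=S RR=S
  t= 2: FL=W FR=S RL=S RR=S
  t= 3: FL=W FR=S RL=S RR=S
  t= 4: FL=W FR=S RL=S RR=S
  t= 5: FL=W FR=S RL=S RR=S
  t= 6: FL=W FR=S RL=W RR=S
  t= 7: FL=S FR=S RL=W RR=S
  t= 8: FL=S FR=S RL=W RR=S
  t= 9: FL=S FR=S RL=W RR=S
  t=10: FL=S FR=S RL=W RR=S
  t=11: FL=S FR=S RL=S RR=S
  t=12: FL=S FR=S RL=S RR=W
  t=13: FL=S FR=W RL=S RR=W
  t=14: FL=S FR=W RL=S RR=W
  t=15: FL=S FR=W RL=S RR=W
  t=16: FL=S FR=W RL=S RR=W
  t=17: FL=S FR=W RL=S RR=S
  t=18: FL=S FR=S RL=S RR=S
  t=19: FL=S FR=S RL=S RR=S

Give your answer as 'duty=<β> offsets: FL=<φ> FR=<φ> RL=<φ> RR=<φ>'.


duty=15 offsets: FL=13 FR=2 RL=9 RR=3

duty β = stance ticks per leg = 15
FL: stance ticks = 15; W→S at t=7 → φ=13
FR: stance ticks = 15; W→S at t=18 → φ=2
RL: stance ticks = 15; W→S at t=11 → φ=9
RR: stance ticks = 15; W→S at t=17 → φ=3


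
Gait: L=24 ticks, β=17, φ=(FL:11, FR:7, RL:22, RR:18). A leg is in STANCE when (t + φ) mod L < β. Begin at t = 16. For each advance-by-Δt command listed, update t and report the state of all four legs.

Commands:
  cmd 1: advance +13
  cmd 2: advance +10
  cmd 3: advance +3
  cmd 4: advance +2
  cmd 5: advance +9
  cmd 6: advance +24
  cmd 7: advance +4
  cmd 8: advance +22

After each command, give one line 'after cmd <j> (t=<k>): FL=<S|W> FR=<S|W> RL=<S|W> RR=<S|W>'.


after cmd 1 (t=29): FL=S FR=S RL=S RR=W
after cmd 2 (t=39): FL=S FR=W RL=S RR=S
after cmd 3 (t=42): FL=S FR=S RL=S RR=S
after cmd 4 (t=44): FL=S FR=S RL=W RR=S
after cmd 5 (t=53): FL=S FR=S RL=S RR=W
after cmd 6 (t=77): FL=S FR=S RL=S RR=W
after cmd 7 (t=81): FL=W FR=S RL=S RR=S
after cmd 8 (t=103): FL=W FR=S RL=S RR=S

start t=16: FL=S FR=W RL=S RR=S
cmd 1: advance +13 → t=29, phase=(16,12,3,23) → FL=S FR=S RL=S RR=W
cmd 2: advance +10 → t=39, phase=(2,22,13,9) → FL=S FR=W RL=S RR=S
cmd 3: advance +3 → t=42, phase=(5,1,16,12) → FL=S FR=S RL=S RR=S
cmd 4: advance +2 → t=44, phase=(7,3,18,14) → FL=S FR=S RL=W RR=S
cmd 5: advance +9 → t=53, phase=(16,12,3,23) → FL=S FR=S RL=S RR=W
cmd 6: advance +24 → t=77, phase=(16,12,3,23) → FL=S FR=S RL=S RR=W
cmd 7: advance +4 → t=81, phase=(20,16,7,3) → FL=W FR=S RL=S RR=S
cmd 8: advance +22 → t=103, phase=(18,14,5,1) → FL=W FR=S RL=S RR=S


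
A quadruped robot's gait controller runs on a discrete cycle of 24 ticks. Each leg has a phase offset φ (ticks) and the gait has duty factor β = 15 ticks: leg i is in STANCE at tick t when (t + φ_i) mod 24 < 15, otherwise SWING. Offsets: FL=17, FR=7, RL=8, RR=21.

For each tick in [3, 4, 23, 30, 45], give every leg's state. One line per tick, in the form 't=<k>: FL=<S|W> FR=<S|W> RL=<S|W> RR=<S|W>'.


t=3: FL=W FR=S RL=S RR=S
t=4: FL=W FR=S RL=S RR=S
t=23: FL=W FR=S RL=S RR=W
t=30: FL=W FR=S RL=S RR=S
t=45: FL=S FR=S RL=S RR=W

t=3: phase=(20,10,11,0) vs β=15 → FL=W FR=S RL=S RR=S
t=4: phase=(21,11,12,1) vs β=15 → FL=W FR=S RL=S RR=S
t=23: phase=(16,6,7,20) vs β=15 → FL=W FR=S RL=S RR=W
t=30: phase=(23,13,14,3) vs β=15 → FL=W FR=S RL=S RR=S
t=45: phase=(14,4,5,18) vs β=15 → FL=S FR=S RL=S RR=W


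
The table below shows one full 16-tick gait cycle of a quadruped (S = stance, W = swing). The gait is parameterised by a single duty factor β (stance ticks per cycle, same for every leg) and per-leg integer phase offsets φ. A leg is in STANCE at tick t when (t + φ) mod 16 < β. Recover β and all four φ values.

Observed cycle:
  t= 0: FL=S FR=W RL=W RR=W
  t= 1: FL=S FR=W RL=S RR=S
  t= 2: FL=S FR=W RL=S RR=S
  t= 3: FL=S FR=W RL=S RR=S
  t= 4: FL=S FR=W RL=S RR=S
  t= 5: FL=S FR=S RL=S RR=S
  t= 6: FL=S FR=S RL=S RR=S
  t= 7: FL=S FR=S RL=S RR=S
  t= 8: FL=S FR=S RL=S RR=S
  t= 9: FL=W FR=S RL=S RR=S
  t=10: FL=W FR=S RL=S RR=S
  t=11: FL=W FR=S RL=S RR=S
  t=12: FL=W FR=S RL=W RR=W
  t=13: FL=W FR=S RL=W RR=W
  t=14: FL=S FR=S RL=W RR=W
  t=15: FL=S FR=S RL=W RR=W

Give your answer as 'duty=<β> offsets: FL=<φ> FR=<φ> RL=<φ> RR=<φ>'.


duty β = stance ticks per leg = 11
FL: stance ticks = 11; W→S at t=14 → φ=2
FR: stance ticks = 11; W→S at t=5 → φ=11
RL: stance ticks = 11; W→S at t=1 → φ=15
RR: stance ticks = 11; W→S at t=1 → φ=15

duty=11 offsets: FL=2 FR=11 RL=15 RR=15


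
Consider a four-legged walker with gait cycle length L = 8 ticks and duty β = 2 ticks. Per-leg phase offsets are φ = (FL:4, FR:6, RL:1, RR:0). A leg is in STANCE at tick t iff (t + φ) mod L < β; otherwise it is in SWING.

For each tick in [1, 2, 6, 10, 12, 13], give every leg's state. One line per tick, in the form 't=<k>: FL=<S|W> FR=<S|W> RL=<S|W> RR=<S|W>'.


t=1: phase=(5,7,2,1) vs β=2 → FL=W FR=W RL=W RR=S
t=2: phase=(6,0,3,2) vs β=2 → FL=W FR=S RL=W RR=W
t=6: phase=(2,4,7,6) vs β=2 → FL=W FR=W RL=W RR=W
t=10: phase=(6,0,3,2) vs β=2 → FL=W FR=S RL=W RR=W
t=12: phase=(0,2,5,4) vs β=2 → FL=S FR=W RL=W RR=W
t=13: phase=(1,3,6,5) vs β=2 → FL=S FR=W RL=W RR=W

t=1: FL=W FR=W RL=W RR=S
t=2: FL=W FR=S RL=W RR=W
t=6: FL=W FR=W RL=W RR=W
t=10: FL=W FR=S RL=W RR=W
t=12: FL=S FR=W RL=W RR=W
t=13: FL=S FR=W RL=W RR=W


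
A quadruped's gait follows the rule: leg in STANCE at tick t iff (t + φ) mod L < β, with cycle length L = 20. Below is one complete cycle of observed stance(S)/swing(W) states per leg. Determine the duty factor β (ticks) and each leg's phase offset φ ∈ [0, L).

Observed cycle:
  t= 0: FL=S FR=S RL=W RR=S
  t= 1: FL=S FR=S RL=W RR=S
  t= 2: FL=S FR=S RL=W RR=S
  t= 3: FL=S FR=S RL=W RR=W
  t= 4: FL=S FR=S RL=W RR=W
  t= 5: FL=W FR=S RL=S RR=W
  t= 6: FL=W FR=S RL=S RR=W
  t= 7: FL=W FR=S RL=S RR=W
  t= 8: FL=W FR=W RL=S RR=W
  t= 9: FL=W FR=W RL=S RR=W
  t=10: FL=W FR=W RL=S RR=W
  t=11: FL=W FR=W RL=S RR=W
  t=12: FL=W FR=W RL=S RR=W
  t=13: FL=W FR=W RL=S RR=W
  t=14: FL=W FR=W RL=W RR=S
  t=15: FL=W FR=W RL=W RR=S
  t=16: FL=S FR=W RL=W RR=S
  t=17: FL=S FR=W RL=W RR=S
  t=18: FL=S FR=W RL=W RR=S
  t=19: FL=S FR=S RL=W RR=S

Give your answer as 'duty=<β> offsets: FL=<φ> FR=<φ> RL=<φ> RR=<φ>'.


duty=9 offsets: FL=4 FR=1 RL=15 RR=6

duty β = stance ticks per leg = 9
FL: stance ticks = 9; W→S at t=16 → φ=4
FR: stance ticks = 9; W→S at t=19 → φ=1
RL: stance ticks = 9; W→S at t=5 → φ=15
RR: stance ticks = 9; W→S at t=14 → φ=6


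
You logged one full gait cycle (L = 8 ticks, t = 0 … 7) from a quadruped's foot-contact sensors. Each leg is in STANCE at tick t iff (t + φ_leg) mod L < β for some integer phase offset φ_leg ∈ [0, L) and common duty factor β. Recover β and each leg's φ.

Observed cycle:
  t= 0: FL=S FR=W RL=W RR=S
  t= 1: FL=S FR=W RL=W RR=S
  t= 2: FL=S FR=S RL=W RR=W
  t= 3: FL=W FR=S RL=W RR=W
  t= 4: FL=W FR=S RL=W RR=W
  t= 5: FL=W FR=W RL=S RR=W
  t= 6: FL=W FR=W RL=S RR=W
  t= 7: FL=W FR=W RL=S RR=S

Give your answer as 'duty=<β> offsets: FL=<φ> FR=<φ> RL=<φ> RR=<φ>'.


duty β = stance ticks per leg = 3
FL: stance ticks = 3; W→S at t=0 → φ=0
FR: stance ticks = 3; W→S at t=2 → φ=6
RL: stance ticks = 3; W→S at t=5 → φ=3
RR: stance ticks = 3; W→S at t=7 → φ=1

duty=3 offsets: FL=0 FR=6 RL=3 RR=1


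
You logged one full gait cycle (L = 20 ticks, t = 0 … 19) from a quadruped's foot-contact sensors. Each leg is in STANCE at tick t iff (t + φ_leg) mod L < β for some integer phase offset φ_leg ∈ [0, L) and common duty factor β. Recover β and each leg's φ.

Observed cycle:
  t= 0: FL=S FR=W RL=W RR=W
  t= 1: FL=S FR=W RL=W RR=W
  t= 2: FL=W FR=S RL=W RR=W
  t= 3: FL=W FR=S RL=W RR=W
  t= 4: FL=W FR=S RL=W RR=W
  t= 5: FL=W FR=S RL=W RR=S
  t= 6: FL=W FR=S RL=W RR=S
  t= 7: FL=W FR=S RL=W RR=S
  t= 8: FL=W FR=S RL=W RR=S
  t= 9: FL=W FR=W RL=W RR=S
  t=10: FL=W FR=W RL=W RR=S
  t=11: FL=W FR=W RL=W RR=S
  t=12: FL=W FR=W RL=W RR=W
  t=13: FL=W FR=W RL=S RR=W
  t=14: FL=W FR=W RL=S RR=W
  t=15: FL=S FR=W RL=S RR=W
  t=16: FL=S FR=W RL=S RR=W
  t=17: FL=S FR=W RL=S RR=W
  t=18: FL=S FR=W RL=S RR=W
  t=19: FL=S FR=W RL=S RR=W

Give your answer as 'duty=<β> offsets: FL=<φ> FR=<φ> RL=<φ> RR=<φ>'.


duty=7 offsets: FL=5 FR=18 RL=7 RR=15

duty β = stance ticks per leg = 7
FL: stance ticks = 7; W→S at t=15 → φ=5
FR: stance ticks = 7; W→S at t=2 → φ=18
RL: stance ticks = 7; W→S at t=13 → φ=7
RR: stance ticks = 7; W→S at t=5 → φ=15


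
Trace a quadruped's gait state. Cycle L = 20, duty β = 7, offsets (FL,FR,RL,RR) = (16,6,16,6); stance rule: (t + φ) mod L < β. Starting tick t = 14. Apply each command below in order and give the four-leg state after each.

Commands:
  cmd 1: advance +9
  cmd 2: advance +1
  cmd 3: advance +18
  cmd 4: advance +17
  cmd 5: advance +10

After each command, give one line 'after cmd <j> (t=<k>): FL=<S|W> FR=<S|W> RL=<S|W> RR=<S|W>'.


after cmd 1 (t=23): FL=W FR=W RL=W RR=W
after cmd 2 (t=24): FL=S FR=W RL=S RR=W
after cmd 3 (t=42): FL=W FR=W RL=W RR=W
after cmd 4 (t=59): FL=W FR=S RL=W RR=S
after cmd 5 (t=69): FL=S FR=W RL=S RR=W

start t=14: FL=W FR=S RL=W RR=S
cmd 1: advance +9 → t=23, phase=(19,9,19,9) → FL=W FR=W RL=W RR=W
cmd 2: advance +1 → t=24, phase=(0,10,0,10) → FL=S FR=W RL=S RR=W
cmd 3: advance +18 → t=42, phase=(18,8,18,8) → FL=W FR=W RL=W RR=W
cmd 4: advance +17 → t=59, phase=(15,5,15,5) → FL=W FR=S RL=W RR=S
cmd 5: advance +10 → t=69, phase=(5,15,5,15) → FL=S FR=W RL=S RR=W


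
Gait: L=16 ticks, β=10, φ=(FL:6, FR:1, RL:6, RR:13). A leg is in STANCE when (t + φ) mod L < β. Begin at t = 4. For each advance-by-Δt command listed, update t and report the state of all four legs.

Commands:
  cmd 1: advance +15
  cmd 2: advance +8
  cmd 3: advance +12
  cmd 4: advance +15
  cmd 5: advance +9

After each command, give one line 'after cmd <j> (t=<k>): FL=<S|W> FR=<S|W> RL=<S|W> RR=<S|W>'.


start t=4: FL=W FR=S RL=W RR=S
cmd 1: advance +15 → t=19, phase=(9,4,9,0) → FL=S FR=S RL=S RR=S
cmd 2: advance +8 → t=27, phase=(1,12,1,8) → FL=S FR=W RL=S RR=S
cmd 3: advance +12 → t=39, phase=(13,8,13,4) → FL=W FR=S RL=W RR=S
cmd 4: advance +15 → t=54, phase=(12,7,12,3) → FL=W FR=S RL=W RR=S
cmd 5: advance +9 → t=63, phase=(5,0,5,12) → FL=S FR=S RL=S RR=W

after cmd 1 (t=19): FL=S FR=S RL=S RR=S
after cmd 2 (t=27): FL=S FR=W RL=S RR=S
after cmd 3 (t=39): FL=W FR=S RL=W RR=S
after cmd 4 (t=54): FL=W FR=S RL=W RR=S
after cmd 5 (t=63): FL=S FR=S RL=S RR=W


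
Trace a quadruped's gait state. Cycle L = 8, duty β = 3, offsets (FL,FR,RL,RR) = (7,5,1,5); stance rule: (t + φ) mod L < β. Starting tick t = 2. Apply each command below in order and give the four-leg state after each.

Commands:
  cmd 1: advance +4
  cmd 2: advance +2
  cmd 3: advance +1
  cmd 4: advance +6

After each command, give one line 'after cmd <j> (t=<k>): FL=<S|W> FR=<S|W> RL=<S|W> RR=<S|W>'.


after cmd 1 (t=6): FL=W FR=W RL=W RR=W
after cmd 2 (t=8): FL=W FR=W RL=S RR=W
after cmd 3 (t=9): FL=S FR=W RL=S RR=W
after cmd 4 (t=15): FL=W FR=W RL=S RR=W

start t=2: FL=S FR=W RL=W RR=W
cmd 1: advance +4 → t=6, phase=(5,3,7,3) → FL=W FR=W RL=W RR=W
cmd 2: advance +2 → t=8, phase=(7,5,1,5) → FL=W FR=W RL=S RR=W
cmd 3: advance +1 → t=9, phase=(0,6,2,6) → FL=S FR=W RL=S RR=W
cmd 4: advance +6 → t=15, phase=(6,4,0,4) → FL=W FR=W RL=S RR=W


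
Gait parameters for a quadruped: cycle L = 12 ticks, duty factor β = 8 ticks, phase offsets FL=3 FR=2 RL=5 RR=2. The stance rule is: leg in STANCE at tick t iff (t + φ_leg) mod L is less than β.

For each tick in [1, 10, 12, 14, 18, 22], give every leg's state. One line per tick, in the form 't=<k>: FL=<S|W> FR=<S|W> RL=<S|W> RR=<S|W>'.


t=1: FL=S FR=S RL=S RR=S
t=10: FL=S FR=S RL=S RR=S
t=12: FL=S FR=S RL=S RR=S
t=14: FL=S FR=S RL=S RR=S
t=18: FL=W FR=W RL=W RR=W
t=22: FL=S FR=S RL=S RR=S

t=1: phase=(4,3,6,3) vs β=8 → FL=S FR=S RL=S RR=S
t=10: phase=(1,0,3,0) vs β=8 → FL=S FR=S RL=S RR=S
t=12: phase=(3,2,5,2) vs β=8 → FL=S FR=S RL=S RR=S
t=14: phase=(5,4,7,4) vs β=8 → FL=S FR=S RL=S RR=S
t=18: phase=(9,8,11,8) vs β=8 → FL=W FR=W RL=W RR=W
t=22: phase=(1,0,3,0) vs β=8 → FL=S FR=S RL=S RR=S


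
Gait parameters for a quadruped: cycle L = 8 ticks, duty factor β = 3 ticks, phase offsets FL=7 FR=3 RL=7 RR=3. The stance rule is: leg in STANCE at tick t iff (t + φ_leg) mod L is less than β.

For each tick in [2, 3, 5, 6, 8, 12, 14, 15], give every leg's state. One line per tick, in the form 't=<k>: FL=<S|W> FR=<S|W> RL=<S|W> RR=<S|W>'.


t=2: FL=S FR=W RL=S RR=W
t=3: FL=S FR=W RL=S RR=W
t=5: FL=W FR=S RL=W RR=S
t=6: FL=W FR=S RL=W RR=S
t=8: FL=W FR=W RL=W RR=W
t=12: FL=W FR=W RL=W RR=W
t=14: FL=W FR=S RL=W RR=S
t=15: FL=W FR=S RL=W RR=S

t=2: phase=(1,5,1,5) vs β=3 → FL=S FR=W RL=S RR=W
t=3: phase=(2,6,2,6) vs β=3 → FL=S FR=W RL=S RR=W
t=5: phase=(4,0,4,0) vs β=3 → FL=W FR=S RL=W RR=S
t=6: phase=(5,1,5,1) vs β=3 → FL=W FR=S RL=W RR=S
t=8: phase=(7,3,7,3) vs β=3 → FL=W FR=W RL=W RR=W
t=12: phase=(3,7,3,7) vs β=3 → FL=W FR=W RL=W RR=W
t=14: phase=(5,1,5,1) vs β=3 → FL=W FR=S RL=W RR=S
t=15: phase=(6,2,6,2) vs β=3 → FL=W FR=S RL=W RR=S


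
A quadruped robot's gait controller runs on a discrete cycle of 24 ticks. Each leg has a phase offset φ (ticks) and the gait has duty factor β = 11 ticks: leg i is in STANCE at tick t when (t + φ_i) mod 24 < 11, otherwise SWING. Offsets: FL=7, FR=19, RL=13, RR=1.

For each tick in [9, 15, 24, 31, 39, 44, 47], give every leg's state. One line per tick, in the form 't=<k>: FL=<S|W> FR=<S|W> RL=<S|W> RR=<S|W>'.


t=9: phase=(16,4,22,10) vs β=11 → FL=W FR=S RL=W RR=S
t=15: phase=(22,10,4,16) vs β=11 → FL=W FR=S RL=S RR=W
t=24: phase=(7,19,13,1) vs β=11 → FL=S FR=W RL=W RR=S
t=31: phase=(14,2,20,8) vs β=11 → FL=W FR=S RL=W RR=S
t=39: phase=(22,10,4,16) vs β=11 → FL=W FR=S RL=S RR=W
t=44: phase=(3,15,9,21) vs β=11 → FL=S FR=W RL=S RR=W
t=47: phase=(6,18,12,0) vs β=11 → FL=S FR=W RL=W RR=S

t=9: FL=W FR=S RL=W RR=S
t=15: FL=W FR=S RL=S RR=W
t=24: FL=S FR=W RL=W RR=S
t=31: FL=W FR=S RL=W RR=S
t=39: FL=W FR=S RL=S RR=W
t=44: FL=S FR=W RL=S RR=W
t=47: FL=S FR=W RL=W RR=S


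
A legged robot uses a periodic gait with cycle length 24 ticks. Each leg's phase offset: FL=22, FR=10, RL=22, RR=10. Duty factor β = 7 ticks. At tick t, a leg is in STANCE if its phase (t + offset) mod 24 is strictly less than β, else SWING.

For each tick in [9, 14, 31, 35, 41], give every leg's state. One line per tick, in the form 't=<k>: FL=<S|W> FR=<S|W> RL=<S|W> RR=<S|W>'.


t=9: phase=(7,19,7,19) vs β=7 → FL=W FR=W RL=W RR=W
t=14: phase=(12,0,12,0) vs β=7 → FL=W FR=S RL=W RR=S
t=31: phase=(5,17,5,17) vs β=7 → FL=S FR=W RL=S RR=W
t=35: phase=(9,21,9,21) vs β=7 → FL=W FR=W RL=W RR=W
t=41: phase=(15,3,15,3) vs β=7 → FL=W FR=S RL=W RR=S

t=9: FL=W FR=W RL=W RR=W
t=14: FL=W FR=S RL=W RR=S
t=31: FL=S FR=W RL=S RR=W
t=35: FL=W FR=W RL=W RR=W
t=41: FL=W FR=S RL=W RR=S


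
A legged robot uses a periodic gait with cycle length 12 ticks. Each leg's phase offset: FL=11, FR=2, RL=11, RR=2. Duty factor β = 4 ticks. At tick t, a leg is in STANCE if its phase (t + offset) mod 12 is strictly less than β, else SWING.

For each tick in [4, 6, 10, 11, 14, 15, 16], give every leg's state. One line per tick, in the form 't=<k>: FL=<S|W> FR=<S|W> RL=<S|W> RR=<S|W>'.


t=4: phase=(3,6,3,6) vs β=4 → FL=S FR=W RL=S RR=W
t=6: phase=(5,8,5,8) vs β=4 → FL=W FR=W RL=W RR=W
t=10: phase=(9,0,9,0) vs β=4 → FL=W FR=S RL=W RR=S
t=11: phase=(10,1,10,1) vs β=4 → FL=W FR=S RL=W RR=S
t=14: phase=(1,4,1,4) vs β=4 → FL=S FR=W RL=S RR=W
t=15: phase=(2,5,2,5) vs β=4 → FL=S FR=W RL=S RR=W
t=16: phase=(3,6,3,6) vs β=4 → FL=S FR=W RL=S RR=W

t=4: FL=S FR=W RL=S RR=W
t=6: FL=W FR=W RL=W RR=W
t=10: FL=W FR=S RL=W RR=S
t=11: FL=W FR=S RL=W RR=S
t=14: FL=S FR=W RL=S RR=W
t=15: FL=S FR=W RL=S RR=W
t=16: FL=S FR=W RL=S RR=W


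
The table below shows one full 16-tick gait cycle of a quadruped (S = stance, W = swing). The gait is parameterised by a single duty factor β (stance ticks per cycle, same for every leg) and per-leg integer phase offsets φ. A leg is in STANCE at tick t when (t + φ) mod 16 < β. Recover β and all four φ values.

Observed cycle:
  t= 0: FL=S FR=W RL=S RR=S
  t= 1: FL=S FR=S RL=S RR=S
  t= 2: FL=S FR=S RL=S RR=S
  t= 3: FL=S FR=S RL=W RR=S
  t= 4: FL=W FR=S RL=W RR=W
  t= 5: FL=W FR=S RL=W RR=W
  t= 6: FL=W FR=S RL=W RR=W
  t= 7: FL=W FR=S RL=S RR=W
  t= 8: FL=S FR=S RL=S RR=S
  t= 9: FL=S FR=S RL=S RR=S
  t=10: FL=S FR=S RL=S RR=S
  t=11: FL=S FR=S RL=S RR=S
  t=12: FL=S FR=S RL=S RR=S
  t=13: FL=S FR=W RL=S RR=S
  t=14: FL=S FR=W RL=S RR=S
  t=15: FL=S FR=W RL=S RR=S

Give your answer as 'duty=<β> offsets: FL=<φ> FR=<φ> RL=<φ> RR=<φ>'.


duty=12 offsets: FL=8 FR=15 RL=9 RR=8

duty β = stance ticks per leg = 12
FL: stance ticks = 12; W→S at t=8 → φ=8
FR: stance ticks = 12; W→S at t=1 → φ=15
RL: stance ticks = 12; W→S at t=7 → φ=9
RR: stance ticks = 12; W→S at t=8 → φ=8


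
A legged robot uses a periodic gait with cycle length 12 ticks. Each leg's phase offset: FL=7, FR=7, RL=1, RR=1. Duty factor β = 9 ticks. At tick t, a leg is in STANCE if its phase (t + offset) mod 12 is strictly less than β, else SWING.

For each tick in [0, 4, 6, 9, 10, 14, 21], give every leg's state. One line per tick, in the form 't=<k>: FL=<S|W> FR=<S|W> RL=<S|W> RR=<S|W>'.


t=0: phase=(7,7,1,1) vs β=9 → FL=S FR=S RL=S RR=S
t=4: phase=(11,11,5,5) vs β=9 → FL=W FR=W RL=S RR=S
t=6: phase=(1,1,7,7) vs β=9 → FL=S FR=S RL=S RR=S
t=9: phase=(4,4,10,10) vs β=9 → FL=S FR=S RL=W RR=W
t=10: phase=(5,5,11,11) vs β=9 → FL=S FR=S RL=W RR=W
t=14: phase=(9,9,3,3) vs β=9 → FL=W FR=W RL=S RR=S
t=21: phase=(4,4,10,10) vs β=9 → FL=S FR=S RL=W RR=W

t=0: FL=S FR=S RL=S RR=S
t=4: FL=W FR=W RL=S RR=S
t=6: FL=S FR=S RL=S RR=S
t=9: FL=S FR=S RL=W RR=W
t=10: FL=S FR=S RL=W RR=W
t=14: FL=W FR=W RL=S RR=S
t=21: FL=S FR=S RL=W RR=W


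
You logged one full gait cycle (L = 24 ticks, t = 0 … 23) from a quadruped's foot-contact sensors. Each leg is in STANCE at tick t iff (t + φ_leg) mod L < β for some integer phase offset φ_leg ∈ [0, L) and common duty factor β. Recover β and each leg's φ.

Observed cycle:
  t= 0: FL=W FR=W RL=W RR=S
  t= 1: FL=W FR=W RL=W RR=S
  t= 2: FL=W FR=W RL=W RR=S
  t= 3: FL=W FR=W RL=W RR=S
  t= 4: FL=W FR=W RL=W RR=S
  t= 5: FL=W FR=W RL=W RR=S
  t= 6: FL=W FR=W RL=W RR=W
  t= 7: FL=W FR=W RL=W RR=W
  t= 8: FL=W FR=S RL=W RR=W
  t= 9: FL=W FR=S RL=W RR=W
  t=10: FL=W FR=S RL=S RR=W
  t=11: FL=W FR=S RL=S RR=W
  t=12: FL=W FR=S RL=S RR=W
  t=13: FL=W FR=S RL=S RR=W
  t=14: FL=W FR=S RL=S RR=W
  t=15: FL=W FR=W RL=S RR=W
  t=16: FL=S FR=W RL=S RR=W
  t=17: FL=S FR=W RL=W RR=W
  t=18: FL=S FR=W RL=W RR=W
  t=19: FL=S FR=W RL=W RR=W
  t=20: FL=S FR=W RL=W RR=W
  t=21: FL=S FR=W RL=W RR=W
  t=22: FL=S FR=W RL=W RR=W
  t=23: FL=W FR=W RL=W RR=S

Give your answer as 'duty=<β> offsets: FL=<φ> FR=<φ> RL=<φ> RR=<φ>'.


duty=7 offsets: FL=8 FR=16 RL=14 RR=1

duty β = stance ticks per leg = 7
FL: stance ticks = 7; W→S at t=16 → φ=8
FR: stance ticks = 7; W→S at t=8 → φ=16
RL: stance ticks = 7; W→S at t=10 → φ=14
RR: stance ticks = 7; W→S at t=23 → φ=1


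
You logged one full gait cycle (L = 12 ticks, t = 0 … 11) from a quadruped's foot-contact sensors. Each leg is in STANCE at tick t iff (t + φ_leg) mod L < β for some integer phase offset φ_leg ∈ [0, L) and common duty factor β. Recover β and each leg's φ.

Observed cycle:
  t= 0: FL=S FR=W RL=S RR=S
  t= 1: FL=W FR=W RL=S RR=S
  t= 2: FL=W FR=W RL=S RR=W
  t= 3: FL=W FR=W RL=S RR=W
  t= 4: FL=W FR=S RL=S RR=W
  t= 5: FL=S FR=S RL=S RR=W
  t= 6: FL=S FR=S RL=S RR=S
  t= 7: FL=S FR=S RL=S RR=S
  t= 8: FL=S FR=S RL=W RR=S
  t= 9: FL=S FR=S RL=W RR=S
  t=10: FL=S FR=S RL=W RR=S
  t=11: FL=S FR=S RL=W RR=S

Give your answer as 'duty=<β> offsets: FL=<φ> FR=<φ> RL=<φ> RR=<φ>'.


duty=8 offsets: FL=7 FR=8 RL=0 RR=6

duty β = stance ticks per leg = 8
FL: stance ticks = 8; W→S at t=5 → φ=7
FR: stance ticks = 8; W→S at t=4 → φ=8
RL: stance ticks = 8; W→S at t=0 → φ=0
RR: stance ticks = 8; W→S at t=6 → φ=6


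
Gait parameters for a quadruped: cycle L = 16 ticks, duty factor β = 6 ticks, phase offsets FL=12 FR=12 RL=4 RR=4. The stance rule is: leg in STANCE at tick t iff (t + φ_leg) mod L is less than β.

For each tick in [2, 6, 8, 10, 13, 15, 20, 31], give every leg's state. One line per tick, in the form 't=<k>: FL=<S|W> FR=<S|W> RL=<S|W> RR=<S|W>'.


t=2: phase=(14,14,6,6) vs β=6 → FL=W FR=W RL=W RR=W
t=6: phase=(2,2,10,10) vs β=6 → FL=S FR=S RL=W RR=W
t=8: phase=(4,4,12,12) vs β=6 → FL=S FR=S RL=W RR=W
t=10: phase=(6,6,14,14) vs β=6 → FL=W FR=W RL=W RR=W
t=13: phase=(9,9,1,1) vs β=6 → FL=W FR=W RL=S RR=S
t=15: phase=(11,11,3,3) vs β=6 → FL=W FR=W RL=S RR=S
t=20: phase=(0,0,8,8) vs β=6 → FL=S FR=S RL=W RR=W
t=31: phase=(11,11,3,3) vs β=6 → FL=W FR=W RL=S RR=S

t=2: FL=W FR=W RL=W RR=W
t=6: FL=S FR=S RL=W RR=W
t=8: FL=S FR=S RL=W RR=W
t=10: FL=W FR=W RL=W RR=W
t=13: FL=W FR=W RL=S RR=S
t=15: FL=W FR=W RL=S RR=S
t=20: FL=S FR=S RL=W RR=W
t=31: FL=W FR=W RL=S RR=S


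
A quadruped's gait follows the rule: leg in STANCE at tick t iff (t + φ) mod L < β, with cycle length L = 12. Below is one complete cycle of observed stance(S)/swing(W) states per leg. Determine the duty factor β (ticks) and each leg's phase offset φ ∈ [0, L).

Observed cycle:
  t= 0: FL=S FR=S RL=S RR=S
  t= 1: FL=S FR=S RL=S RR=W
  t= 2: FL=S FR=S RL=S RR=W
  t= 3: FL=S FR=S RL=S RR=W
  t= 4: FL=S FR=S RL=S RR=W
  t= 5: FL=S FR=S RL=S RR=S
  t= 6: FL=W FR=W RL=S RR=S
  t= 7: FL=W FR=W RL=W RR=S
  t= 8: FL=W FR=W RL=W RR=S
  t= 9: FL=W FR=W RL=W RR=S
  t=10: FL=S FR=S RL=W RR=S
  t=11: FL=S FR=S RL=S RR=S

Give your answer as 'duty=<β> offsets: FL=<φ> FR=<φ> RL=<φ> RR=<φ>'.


duty β = stance ticks per leg = 8
FL: stance ticks = 8; W→S at t=10 → φ=2
FR: stance ticks = 8; W→S at t=10 → φ=2
RL: stance ticks = 8; W→S at t=11 → φ=1
RR: stance ticks = 8; W→S at t=5 → φ=7

duty=8 offsets: FL=2 FR=2 RL=1 RR=7
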